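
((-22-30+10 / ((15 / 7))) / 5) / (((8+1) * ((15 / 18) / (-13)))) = 3692 / 225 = 16.41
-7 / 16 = -0.44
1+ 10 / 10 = 2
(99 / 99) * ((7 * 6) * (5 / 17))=210 / 17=12.35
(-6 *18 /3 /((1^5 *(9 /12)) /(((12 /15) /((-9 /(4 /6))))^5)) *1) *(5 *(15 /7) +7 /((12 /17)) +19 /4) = 279445504 /313882340625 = 0.00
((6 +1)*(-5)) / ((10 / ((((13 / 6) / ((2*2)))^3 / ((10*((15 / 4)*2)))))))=-15379 / 2073600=-0.01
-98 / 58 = -49 / 29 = -1.69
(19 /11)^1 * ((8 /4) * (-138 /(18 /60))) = -1589.09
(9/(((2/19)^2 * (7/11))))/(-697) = -35739/19516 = -1.83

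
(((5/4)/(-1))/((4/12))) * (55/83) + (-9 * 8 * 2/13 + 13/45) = -2577877/194220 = -13.27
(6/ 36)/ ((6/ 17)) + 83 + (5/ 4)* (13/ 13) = 1525/ 18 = 84.72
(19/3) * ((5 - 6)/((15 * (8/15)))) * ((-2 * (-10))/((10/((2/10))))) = -19/60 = -0.32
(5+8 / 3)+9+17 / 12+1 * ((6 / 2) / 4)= 113 / 6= 18.83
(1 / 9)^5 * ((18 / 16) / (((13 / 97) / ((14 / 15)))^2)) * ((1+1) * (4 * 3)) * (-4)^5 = -1888423936 / 83160675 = -22.71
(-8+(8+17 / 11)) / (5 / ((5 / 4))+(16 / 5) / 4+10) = 85 / 814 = 0.10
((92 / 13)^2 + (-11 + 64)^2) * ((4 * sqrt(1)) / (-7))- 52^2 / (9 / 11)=-52581812 / 10647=-4938.65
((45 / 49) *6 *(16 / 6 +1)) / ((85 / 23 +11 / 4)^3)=770901120 / 10217864993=0.08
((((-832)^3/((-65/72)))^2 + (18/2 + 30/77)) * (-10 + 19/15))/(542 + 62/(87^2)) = -258939030334848225783339339/39486177500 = -6557713274090616.29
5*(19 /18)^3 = 5.88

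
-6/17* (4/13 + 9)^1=-726/221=-3.29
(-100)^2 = 10000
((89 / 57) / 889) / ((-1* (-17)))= 89 / 861441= 0.00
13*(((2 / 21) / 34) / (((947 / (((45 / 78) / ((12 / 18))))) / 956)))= 3585 / 112693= 0.03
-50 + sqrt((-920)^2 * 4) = 1790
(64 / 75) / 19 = 64 / 1425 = 0.04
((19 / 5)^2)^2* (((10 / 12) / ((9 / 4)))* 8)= 2085136 / 3375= 617.82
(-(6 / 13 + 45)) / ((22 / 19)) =-11229 / 286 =-39.26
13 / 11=1.18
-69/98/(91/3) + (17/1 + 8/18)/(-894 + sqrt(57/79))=-1472886731/34474214502- 157 * sqrt(4503)/568256283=-0.04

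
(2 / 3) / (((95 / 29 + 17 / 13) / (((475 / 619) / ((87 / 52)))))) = 80275 / 1203336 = 0.07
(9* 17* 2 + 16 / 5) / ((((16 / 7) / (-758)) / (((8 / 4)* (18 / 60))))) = -6152307 / 100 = -61523.07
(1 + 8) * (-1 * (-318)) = 2862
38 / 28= 19 / 14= 1.36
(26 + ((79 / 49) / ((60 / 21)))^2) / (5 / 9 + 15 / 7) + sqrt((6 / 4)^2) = 11.25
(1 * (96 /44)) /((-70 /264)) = -288 /35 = -8.23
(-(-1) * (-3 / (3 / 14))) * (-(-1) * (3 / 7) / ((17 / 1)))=-6 / 17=-0.35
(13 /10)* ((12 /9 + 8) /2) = 91 /15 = 6.07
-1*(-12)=12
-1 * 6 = -6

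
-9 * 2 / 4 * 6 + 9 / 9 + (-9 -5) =-40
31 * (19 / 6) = 589 / 6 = 98.17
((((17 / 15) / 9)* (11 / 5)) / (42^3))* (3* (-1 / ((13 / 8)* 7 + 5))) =-187 / 272967975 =-0.00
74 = 74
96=96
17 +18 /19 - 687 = -12712 /19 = -669.05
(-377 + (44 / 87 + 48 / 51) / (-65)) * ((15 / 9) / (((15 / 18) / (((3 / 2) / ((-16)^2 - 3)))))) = -7249007 / 1621477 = -4.47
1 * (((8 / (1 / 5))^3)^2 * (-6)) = -24576000000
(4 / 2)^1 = 2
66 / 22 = 3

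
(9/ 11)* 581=5229/ 11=475.36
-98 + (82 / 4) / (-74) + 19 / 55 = -797163 / 8140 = -97.93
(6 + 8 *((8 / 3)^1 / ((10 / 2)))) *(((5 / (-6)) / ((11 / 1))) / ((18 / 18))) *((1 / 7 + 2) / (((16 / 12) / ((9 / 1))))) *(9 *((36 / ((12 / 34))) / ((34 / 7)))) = -8505 / 4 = -2126.25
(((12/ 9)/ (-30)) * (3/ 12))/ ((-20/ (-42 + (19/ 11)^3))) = -49043/ 2395800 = -0.02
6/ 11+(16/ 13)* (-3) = -450/ 143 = -3.15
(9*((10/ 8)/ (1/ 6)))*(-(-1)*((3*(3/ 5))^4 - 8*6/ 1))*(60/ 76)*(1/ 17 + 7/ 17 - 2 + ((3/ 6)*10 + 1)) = -3797118/ 425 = -8934.40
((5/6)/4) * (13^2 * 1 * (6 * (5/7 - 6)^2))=1156805/196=5902.07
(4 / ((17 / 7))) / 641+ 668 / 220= 1821339 / 599335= 3.04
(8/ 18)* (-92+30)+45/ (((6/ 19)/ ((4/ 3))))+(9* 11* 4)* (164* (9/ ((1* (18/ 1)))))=293710/ 9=32634.44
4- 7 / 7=3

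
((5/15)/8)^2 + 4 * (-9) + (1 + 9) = -14975/576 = -26.00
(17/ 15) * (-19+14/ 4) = -527/ 30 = -17.57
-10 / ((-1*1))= 10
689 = 689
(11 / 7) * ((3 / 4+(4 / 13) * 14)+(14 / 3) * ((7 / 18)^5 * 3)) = 700138835 / 85975344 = 8.14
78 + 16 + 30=124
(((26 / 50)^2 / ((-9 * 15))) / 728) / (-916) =13 / 4328100000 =0.00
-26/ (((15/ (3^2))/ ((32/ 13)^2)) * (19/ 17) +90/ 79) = -107268096/ 5968505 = -17.97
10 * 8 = 80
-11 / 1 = -11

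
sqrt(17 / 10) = sqrt(170) / 10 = 1.30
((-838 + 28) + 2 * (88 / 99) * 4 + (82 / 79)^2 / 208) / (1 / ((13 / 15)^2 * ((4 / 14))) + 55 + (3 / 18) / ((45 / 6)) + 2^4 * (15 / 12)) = -152428451695 / 15127722166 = -10.08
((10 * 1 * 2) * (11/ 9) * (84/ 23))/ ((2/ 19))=58520/ 69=848.12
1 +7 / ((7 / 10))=11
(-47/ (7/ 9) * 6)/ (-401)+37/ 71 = 284057/ 199297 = 1.43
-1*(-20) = 20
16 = 16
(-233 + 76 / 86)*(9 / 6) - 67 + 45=-31835 / 86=-370.17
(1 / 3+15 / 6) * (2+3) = 85 / 6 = 14.17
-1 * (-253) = 253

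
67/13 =5.15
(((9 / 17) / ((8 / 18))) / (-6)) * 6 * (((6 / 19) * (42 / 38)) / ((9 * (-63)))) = 9 / 12274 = 0.00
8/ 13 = 0.62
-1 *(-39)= 39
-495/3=-165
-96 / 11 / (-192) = 1 / 22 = 0.05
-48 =-48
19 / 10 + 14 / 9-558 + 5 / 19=-947821 / 1710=-554.28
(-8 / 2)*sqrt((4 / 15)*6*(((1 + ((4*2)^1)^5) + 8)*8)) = -32*sqrt(163885) / 5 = -2590.89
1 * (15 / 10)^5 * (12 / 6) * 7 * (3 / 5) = 63.79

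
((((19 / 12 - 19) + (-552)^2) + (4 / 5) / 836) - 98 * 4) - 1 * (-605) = 3823440787 / 12540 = 304899.58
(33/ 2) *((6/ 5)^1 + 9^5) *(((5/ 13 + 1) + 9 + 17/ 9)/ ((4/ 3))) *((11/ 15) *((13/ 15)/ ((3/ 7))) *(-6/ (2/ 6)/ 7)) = -4275136063/ 125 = -34201088.50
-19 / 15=-1.27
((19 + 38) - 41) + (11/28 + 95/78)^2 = 18.59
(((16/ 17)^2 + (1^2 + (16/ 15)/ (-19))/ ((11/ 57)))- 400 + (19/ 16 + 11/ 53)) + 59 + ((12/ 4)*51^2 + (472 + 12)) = 107200484153/ 13478960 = 7953.17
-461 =-461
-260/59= -4.41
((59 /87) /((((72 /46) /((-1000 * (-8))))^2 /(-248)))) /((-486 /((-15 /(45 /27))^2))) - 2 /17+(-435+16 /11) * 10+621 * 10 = 2894890082301038 /3953367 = 732259383.53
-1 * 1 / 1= -1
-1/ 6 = -0.17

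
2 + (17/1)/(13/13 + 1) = 10.50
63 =63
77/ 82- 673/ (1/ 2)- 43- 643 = -166547/ 82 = -2031.06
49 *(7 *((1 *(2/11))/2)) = 343/11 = 31.18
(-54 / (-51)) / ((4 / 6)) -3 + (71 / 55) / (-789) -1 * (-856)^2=-540551380927 / 737715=-732737.41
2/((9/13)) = 26/9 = 2.89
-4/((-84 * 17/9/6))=18/119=0.15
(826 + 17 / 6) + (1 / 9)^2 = 134273 / 162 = 828.85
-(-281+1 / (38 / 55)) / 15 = 3541 / 190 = 18.64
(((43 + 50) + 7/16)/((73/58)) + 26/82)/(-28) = -255021/95776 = -2.66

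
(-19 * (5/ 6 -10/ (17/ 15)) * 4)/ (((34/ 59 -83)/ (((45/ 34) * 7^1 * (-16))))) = 511624400/ 468469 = 1092.12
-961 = -961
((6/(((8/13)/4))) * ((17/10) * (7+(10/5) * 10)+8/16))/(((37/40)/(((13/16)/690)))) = 9802/4255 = 2.30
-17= -17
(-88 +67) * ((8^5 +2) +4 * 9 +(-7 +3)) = -688842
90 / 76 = 45 / 38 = 1.18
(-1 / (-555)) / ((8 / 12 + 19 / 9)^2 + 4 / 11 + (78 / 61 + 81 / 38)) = 688446 / 4390167845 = 0.00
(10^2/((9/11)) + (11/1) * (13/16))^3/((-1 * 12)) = -6737347390103/35831808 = -188027.00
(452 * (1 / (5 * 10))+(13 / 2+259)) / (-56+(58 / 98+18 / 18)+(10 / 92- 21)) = -15470329 / 4243125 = -3.65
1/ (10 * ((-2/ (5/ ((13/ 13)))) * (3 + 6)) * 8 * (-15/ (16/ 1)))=1/ 270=0.00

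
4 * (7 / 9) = 3.11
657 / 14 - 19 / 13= 8275 / 182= 45.47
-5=-5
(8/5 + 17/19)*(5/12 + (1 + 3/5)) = 9559/1900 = 5.03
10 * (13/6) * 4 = 260/3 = 86.67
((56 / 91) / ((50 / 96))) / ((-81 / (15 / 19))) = -128 / 11115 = -0.01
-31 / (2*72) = -31 / 144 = -0.22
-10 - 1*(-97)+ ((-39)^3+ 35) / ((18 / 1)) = -28859 / 9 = -3206.56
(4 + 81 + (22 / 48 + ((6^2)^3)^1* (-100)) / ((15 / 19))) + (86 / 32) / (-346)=-1472218093307 / 249120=-5909674.43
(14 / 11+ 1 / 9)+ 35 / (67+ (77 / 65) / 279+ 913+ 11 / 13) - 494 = -867426576443 / 1760984478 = -492.58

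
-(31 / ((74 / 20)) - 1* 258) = 9236 / 37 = 249.62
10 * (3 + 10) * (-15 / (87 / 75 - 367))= 24375 / 4573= 5.33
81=81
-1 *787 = -787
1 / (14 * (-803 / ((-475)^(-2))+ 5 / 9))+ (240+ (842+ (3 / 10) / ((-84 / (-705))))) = 49515368020337 / 45656572360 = 1084.52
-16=-16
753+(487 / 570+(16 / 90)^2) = 58011527 / 76950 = 753.89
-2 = -2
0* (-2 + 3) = 0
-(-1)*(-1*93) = -93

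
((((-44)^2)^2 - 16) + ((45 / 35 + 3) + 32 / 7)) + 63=3748151.86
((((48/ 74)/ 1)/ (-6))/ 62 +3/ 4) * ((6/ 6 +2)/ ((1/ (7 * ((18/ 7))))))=92691/ 2294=40.41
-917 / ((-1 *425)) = 917 / 425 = 2.16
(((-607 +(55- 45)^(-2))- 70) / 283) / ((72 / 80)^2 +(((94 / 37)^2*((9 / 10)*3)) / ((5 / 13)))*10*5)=-0.00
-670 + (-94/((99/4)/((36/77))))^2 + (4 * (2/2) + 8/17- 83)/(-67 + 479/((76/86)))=-4449763181476/6671186291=-667.01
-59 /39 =-1.51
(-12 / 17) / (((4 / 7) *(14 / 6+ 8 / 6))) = -0.34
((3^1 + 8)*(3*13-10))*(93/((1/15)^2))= 6675075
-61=-61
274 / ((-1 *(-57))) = 274 / 57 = 4.81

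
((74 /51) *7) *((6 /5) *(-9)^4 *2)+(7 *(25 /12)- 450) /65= 2120636327 /13260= 159927.32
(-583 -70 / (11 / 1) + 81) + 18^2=-2028 / 11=-184.36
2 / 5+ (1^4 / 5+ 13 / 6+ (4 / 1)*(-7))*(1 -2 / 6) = -751 / 45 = -16.69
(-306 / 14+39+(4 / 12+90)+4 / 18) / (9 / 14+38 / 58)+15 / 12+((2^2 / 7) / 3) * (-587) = -3663907 / 132804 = -27.59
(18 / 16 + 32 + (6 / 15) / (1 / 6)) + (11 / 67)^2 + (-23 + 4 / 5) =2397477 / 179560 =13.35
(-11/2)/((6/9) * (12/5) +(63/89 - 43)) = 4895/36216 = 0.14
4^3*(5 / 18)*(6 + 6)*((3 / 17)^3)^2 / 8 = 19440 / 24137569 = 0.00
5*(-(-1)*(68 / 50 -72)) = -1766 / 5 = -353.20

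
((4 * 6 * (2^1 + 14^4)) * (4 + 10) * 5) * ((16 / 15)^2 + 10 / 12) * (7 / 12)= 1113174356 / 15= 74211623.73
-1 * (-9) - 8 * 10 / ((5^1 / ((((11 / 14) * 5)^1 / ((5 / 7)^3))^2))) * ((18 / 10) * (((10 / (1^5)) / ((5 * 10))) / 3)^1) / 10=-1040001 / 78125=-13.31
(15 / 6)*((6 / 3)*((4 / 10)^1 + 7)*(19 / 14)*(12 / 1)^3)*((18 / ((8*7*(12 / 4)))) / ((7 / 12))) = 15937.40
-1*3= -3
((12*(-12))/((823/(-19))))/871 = 0.00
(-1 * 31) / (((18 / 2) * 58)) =-31 / 522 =-0.06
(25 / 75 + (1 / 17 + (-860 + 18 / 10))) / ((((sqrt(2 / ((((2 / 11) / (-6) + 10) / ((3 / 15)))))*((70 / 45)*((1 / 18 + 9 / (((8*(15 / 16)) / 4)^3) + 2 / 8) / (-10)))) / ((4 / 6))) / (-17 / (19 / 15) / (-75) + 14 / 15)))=6934089700*sqrt(108570) / 187005049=12217.74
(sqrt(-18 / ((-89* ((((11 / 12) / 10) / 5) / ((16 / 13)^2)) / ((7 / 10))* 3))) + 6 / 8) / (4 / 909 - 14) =-43632* sqrt(68530) / 80956447 - 2727 / 50888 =-0.19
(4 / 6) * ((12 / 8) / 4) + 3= 13 / 4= 3.25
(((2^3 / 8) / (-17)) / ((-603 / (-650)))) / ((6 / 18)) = -650 / 3417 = -0.19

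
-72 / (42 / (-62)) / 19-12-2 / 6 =-2689 / 399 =-6.74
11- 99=-88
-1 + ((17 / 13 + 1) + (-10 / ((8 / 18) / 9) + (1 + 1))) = -5179 / 26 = -199.19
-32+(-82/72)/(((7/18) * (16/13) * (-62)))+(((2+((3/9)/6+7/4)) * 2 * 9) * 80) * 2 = 151768597/13888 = 10928.04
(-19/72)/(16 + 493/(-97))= -1843/76248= -0.02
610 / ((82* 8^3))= 305 / 20992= 0.01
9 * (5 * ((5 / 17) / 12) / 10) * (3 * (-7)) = -315 / 136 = -2.32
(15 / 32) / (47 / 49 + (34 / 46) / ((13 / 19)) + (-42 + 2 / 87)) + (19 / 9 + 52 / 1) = 793145344933 / 14660896896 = 54.10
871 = 871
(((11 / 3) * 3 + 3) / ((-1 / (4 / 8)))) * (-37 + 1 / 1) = 252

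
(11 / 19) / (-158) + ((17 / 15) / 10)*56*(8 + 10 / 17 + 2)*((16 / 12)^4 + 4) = 39001687 / 81054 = 481.18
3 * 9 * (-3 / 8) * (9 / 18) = -81 / 16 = -5.06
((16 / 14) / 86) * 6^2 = 144 / 301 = 0.48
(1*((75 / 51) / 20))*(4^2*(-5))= -100 / 17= -5.88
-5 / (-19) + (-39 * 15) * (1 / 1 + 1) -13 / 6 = -1171.90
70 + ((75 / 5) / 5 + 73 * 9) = 730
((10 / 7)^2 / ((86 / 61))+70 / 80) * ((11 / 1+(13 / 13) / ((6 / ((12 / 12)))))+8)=4502135 / 101136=44.52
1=1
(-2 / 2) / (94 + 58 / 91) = -91 / 8612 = -0.01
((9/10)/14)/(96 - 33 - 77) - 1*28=-54889/1960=-28.00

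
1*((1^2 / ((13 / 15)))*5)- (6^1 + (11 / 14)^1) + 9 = 1453 / 182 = 7.98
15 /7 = 2.14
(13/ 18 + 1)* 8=124/ 9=13.78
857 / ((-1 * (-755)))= 857 / 755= 1.14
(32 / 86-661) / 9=-9469 / 129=-73.40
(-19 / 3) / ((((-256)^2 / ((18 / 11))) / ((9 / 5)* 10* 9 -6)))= -2223 / 90112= -0.02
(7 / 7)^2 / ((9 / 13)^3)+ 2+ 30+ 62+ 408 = 368155 / 729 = 505.01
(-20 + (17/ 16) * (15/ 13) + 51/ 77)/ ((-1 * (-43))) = -290077/ 688688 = -0.42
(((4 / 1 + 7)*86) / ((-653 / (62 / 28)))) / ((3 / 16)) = -234608 / 13713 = -17.11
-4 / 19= -0.21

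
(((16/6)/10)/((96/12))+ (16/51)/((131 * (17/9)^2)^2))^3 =0.00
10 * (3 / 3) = 10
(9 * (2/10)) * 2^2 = 36/5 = 7.20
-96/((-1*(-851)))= -96/851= -0.11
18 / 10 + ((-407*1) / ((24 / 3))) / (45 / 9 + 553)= 38141 / 22320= 1.71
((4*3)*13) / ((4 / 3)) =117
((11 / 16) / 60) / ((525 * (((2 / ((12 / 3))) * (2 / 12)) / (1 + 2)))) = 11 / 14000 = 0.00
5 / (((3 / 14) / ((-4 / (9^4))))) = -280 / 19683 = -0.01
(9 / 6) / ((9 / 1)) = 0.17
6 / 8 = 3 / 4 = 0.75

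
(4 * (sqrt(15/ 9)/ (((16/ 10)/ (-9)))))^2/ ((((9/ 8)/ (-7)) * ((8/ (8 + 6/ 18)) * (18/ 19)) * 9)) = -415625/ 648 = -641.40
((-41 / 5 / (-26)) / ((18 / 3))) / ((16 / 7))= 0.02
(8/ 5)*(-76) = -608/ 5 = -121.60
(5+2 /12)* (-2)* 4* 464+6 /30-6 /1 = -287767 /15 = -19184.47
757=757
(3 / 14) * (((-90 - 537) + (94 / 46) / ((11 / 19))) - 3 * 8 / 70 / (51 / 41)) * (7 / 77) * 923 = -129998460969 / 11591195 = -11215.28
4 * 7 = 28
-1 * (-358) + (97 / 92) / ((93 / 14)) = 1532203 / 4278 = 358.16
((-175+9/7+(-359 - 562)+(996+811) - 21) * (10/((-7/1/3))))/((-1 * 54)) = 8065/147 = 54.86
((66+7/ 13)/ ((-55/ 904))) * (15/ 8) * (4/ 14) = -585.88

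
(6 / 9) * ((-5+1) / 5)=-8 / 15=-0.53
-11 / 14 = -0.79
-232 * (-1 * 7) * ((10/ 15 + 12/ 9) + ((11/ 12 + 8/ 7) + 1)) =24650/ 3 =8216.67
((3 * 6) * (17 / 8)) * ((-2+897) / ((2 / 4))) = 136935 / 2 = 68467.50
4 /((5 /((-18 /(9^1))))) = -1.60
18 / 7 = 2.57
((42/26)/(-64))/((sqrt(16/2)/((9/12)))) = -0.01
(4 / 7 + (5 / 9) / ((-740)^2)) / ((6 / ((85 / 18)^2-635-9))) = -794187442337 / 13413133440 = -59.21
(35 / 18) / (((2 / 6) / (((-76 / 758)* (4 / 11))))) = -2660 / 12507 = -0.21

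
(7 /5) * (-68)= -476 /5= -95.20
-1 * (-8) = 8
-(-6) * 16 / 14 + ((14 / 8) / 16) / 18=55345 / 8064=6.86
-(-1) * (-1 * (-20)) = 20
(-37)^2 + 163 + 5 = 1537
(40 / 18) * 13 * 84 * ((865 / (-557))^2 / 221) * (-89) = -37291534000 / 15822699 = -2356.84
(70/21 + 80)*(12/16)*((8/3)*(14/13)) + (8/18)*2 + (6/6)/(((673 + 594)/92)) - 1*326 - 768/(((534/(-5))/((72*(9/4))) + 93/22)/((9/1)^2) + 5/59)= -127334863912742/20845516419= -6108.50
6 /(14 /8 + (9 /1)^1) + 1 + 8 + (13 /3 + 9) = 2953 /129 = 22.89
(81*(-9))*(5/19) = -3645/19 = -191.84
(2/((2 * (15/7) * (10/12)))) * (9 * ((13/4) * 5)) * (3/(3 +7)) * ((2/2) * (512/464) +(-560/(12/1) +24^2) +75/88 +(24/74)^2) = 912296719971/69873760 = 13056.36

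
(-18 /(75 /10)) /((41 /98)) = -1176 /205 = -5.74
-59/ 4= -14.75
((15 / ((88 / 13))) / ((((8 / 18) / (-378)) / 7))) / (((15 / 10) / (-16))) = 1547910 / 11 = 140719.09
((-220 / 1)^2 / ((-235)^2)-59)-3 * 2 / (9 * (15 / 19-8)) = -52686403 / 907899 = -58.03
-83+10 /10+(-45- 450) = -577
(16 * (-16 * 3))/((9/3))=-256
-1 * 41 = -41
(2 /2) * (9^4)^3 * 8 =2259436291848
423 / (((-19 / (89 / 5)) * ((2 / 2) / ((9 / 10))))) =-338823 / 950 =-356.66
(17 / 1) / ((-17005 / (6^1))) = -0.01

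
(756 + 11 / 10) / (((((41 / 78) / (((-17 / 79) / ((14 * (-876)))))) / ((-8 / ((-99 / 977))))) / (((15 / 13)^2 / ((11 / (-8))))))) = -1.93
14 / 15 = 0.93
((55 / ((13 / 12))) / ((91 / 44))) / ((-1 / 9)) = -261360 / 1183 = -220.93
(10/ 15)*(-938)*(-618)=386456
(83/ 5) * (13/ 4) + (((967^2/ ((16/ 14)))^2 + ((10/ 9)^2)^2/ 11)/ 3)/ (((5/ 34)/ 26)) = 683371673665517711147/ 17321040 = 39453270338589.24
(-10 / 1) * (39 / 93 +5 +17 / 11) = -23750 / 341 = -69.65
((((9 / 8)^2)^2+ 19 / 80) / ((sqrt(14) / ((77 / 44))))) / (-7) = -0.12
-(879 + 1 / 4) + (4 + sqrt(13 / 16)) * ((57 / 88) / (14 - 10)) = -77317 / 88 + 57 * sqrt(13) / 1408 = -878.46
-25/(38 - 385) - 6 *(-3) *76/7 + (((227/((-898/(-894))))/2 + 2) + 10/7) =680380903/2181242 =311.92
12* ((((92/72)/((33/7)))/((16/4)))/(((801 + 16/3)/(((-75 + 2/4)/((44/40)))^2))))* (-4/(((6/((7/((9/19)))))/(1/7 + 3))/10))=-33956429500/23708619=-1432.24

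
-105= -105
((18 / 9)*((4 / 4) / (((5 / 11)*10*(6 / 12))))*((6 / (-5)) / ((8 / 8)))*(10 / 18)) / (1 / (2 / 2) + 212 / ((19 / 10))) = -836 / 160425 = -0.01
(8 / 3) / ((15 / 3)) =8 / 15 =0.53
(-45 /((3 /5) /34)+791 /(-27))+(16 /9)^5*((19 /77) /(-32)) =-11728097351 /4546773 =-2579.43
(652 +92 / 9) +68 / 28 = 41873 / 63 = 664.65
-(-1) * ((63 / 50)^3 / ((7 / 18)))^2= 103355177121 / 3906250000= 26.46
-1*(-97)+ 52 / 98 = 4779 / 49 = 97.53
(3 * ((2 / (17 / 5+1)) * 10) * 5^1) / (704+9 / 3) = 750 / 7777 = 0.10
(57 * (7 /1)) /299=399 /299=1.33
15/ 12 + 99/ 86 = 413/ 172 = 2.40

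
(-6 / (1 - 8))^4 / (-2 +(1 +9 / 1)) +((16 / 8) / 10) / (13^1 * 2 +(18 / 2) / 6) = 49352 / 660275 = 0.07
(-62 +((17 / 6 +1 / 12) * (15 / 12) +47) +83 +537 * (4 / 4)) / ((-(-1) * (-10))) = -5843 / 96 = -60.86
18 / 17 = 1.06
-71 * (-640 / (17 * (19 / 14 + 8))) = 636160 / 2227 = 285.66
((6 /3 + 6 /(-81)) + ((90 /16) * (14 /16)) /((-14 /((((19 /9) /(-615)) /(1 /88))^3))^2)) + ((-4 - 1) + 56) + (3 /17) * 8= 4131821281756986207368453 /76039665706268773621875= 54.34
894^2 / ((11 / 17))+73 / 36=489133235 / 396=1235184.94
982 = 982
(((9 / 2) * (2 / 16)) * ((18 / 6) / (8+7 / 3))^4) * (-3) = -177147 / 14776336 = -0.01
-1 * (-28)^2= -784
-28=-28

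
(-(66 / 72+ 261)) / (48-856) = 3143 / 9696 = 0.32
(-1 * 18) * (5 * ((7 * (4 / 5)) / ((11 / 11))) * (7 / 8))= -441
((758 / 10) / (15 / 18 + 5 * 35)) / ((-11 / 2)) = -4548 / 58025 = -0.08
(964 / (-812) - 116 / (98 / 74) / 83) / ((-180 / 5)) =88163 / 1415316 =0.06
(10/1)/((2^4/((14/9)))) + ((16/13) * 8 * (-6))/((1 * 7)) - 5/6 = -8.30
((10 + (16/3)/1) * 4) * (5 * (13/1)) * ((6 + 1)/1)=83720/3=27906.67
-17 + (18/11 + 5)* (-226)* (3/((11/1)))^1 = -51551/121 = -426.04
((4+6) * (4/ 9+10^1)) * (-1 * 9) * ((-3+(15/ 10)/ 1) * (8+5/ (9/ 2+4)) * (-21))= -4323060/ 17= -254297.65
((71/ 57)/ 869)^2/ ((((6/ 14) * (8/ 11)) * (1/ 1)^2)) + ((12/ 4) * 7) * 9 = 1011741676351/ 5353130376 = 189.00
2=2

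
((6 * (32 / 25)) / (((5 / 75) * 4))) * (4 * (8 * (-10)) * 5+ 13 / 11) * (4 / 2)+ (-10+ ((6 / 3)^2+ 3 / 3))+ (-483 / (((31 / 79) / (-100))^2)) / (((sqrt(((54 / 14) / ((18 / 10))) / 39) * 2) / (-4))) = 267543339.13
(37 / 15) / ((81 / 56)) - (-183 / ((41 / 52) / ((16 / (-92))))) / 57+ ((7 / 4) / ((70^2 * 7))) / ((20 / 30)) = 1.00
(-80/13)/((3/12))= -320/13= -24.62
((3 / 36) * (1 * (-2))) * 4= -2 / 3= -0.67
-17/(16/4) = -17/4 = -4.25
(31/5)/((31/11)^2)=121/155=0.78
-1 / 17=-0.06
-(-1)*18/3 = 6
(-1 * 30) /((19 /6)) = -180 /19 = -9.47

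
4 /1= 4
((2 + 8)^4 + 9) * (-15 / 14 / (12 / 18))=-450405 / 28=-16085.89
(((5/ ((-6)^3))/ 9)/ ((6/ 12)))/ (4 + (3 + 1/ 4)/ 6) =-10/ 8829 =-0.00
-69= -69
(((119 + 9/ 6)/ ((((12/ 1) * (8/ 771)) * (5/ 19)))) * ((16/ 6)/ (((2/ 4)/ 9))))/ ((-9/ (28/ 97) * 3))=-1887.20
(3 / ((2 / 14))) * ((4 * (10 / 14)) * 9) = 540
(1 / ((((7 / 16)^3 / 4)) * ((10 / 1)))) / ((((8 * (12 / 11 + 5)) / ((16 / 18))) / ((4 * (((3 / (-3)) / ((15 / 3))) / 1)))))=-360448 / 5170725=-0.07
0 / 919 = 0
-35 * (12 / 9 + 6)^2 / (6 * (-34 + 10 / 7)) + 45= 168155 / 3078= 54.63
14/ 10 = 1.40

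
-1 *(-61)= 61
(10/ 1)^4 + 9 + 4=10013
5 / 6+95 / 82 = 245 / 123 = 1.99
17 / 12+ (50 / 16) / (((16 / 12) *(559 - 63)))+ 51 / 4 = 14.17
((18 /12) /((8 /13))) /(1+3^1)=39 /64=0.61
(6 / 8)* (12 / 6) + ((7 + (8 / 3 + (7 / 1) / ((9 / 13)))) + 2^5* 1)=959 / 18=53.28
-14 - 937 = -951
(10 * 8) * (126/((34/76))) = 383040/17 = 22531.76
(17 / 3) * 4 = 68 / 3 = 22.67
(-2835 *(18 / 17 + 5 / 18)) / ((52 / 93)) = -11981655 / 1768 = -6776.95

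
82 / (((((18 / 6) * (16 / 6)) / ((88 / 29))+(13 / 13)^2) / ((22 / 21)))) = 4961 / 210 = 23.62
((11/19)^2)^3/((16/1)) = 1771561/752734096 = 0.00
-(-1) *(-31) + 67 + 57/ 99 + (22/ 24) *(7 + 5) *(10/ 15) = 483/ 11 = 43.91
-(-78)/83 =78/83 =0.94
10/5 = 2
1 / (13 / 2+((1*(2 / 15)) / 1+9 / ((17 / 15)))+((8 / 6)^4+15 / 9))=13770 / 267161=0.05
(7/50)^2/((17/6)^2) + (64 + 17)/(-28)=-14618277/5057500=-2.89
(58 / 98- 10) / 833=-461 / 40817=-0.01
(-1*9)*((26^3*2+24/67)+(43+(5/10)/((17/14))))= -360791838/1139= -316761.93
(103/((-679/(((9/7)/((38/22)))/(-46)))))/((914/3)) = 30591/3796867508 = 0.00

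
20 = 20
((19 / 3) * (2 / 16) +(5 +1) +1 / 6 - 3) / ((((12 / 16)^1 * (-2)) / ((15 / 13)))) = -475 / 156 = -3.04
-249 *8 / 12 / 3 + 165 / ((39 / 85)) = 11867 / 39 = 304.28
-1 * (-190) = 190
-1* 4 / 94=-2 / 47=-0.04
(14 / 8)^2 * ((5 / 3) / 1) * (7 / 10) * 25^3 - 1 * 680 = 5294095 / 96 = 55146.82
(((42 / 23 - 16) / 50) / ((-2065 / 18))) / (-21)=-978 / 8311625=-0.00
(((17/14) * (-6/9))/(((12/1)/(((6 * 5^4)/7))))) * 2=-10625/147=-72.28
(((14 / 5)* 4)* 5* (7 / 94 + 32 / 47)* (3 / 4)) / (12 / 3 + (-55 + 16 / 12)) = -4473 / 7003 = -0.64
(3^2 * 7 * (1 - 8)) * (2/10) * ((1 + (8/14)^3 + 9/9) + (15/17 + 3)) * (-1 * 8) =2547936/595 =4282.25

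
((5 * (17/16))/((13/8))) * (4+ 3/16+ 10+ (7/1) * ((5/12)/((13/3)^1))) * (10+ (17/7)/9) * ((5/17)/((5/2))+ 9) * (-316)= -122442469325/85176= -1437523.12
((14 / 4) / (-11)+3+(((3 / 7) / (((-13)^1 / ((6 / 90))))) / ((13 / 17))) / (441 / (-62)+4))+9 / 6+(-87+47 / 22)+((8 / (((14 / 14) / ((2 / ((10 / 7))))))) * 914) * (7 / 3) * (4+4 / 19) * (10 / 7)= 205563023097191 / 1431560130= 143593.71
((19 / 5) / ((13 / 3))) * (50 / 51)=190 / 221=0.86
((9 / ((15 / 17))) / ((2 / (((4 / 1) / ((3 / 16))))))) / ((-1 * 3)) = -544 / 15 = -36.27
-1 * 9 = -9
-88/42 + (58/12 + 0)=115/42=2.74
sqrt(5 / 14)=sqrt(70) / 14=0.60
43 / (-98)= -43 / 98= -0.44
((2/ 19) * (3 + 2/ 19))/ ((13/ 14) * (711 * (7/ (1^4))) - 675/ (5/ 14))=236/ 1972143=0.00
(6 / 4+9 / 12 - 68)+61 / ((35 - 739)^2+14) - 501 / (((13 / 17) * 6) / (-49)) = 5284.67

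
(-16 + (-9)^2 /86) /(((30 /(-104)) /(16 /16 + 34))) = 235690 /129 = 1827.05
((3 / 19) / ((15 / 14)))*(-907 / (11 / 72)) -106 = -1025026 / 1045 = -980.89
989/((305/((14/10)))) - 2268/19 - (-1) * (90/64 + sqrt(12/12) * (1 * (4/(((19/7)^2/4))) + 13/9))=-17409922111/158551200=-109.81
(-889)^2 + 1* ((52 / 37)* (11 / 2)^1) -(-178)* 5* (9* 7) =31316753 / 37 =846398.73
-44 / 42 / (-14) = 11 / 147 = 0.07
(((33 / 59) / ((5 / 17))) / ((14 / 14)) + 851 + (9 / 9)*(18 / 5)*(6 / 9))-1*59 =234909 / 295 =796.30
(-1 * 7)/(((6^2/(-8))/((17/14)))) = 17/9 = 1.89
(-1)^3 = -1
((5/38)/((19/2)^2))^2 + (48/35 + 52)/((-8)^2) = 21970482427/26345693360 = 0.83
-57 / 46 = -1.24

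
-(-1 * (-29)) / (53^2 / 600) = -17400 / 2809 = -6.19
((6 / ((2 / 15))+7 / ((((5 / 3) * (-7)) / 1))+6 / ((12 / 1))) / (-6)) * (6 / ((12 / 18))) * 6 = -4041 / 10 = -404.10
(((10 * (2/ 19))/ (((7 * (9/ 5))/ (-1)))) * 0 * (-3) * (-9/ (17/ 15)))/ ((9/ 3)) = 0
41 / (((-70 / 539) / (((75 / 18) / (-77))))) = 17.08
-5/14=-0.36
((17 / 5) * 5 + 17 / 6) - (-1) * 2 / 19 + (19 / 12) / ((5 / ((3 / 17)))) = 387493 / 19380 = 19.99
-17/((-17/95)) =95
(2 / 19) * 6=0.63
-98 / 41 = -2.39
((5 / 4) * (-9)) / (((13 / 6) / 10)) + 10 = -545 / 13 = -41.92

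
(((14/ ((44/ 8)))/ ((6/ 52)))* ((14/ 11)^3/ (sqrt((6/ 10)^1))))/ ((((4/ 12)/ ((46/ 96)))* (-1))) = -2871596* sqrt(15)/ 131769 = -84.40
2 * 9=18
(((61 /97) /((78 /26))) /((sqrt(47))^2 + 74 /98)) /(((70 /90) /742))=158417 /37830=4.19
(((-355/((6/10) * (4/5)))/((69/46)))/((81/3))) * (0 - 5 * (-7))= -310625/486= -639.15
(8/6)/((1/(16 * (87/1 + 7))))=6016/3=2005.33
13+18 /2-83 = -61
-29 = -29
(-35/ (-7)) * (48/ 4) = 60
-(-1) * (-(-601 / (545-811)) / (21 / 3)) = -601 / 1862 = -0.32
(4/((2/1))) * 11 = 22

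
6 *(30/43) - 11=-293/43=-6.81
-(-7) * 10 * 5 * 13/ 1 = 4550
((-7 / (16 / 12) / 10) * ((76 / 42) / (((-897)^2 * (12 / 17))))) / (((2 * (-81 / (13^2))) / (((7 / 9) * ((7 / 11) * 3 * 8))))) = 15827 / 763569180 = 0.00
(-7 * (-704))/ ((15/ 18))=5913.60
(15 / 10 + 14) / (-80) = -31 / 160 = -0.19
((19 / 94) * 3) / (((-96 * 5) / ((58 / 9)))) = -551 / 67680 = -0.01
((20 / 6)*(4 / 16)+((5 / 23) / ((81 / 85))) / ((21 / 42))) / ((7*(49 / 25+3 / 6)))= 120125 / 1604043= 0.07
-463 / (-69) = 463 / 69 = 6.71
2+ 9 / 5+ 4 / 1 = 39 / 5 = 7.80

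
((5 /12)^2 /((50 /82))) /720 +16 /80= 20777 /103680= 0.20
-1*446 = -446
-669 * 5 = -3345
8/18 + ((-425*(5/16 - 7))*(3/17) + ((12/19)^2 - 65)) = 22738105/51984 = 437.41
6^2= 36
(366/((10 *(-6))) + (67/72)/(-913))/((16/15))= -2005283/350592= -5.72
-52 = -52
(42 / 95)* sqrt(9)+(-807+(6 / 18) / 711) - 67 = -176834137 / 202635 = -872.67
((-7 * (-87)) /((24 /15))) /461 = 3045 /3688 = 0.83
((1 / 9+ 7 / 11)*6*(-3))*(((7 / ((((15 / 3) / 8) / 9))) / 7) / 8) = -1332 / 55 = -24.22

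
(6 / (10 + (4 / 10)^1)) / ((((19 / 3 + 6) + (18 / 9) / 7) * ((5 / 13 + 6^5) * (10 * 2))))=63 / 214317160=0.00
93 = 93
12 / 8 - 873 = -1743 / 2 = -871.50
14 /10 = 7 /5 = 1.40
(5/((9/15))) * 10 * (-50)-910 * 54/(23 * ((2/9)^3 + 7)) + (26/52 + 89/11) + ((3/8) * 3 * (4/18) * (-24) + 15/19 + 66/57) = -4466.87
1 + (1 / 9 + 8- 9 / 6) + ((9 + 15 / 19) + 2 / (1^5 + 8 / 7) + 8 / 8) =33061 / 1710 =19.33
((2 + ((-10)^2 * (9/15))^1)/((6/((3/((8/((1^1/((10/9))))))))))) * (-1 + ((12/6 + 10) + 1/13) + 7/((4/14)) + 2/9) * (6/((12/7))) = 1817809/4160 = 436.97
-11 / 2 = -5.50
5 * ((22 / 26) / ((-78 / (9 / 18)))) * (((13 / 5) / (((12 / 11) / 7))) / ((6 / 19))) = -16093 / 11232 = -1.43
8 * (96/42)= 128/7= 18.29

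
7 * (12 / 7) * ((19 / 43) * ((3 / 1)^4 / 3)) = 6156 / 43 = 143.16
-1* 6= -6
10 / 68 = 0.15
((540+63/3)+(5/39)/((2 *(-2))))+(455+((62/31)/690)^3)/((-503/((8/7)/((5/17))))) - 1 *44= 19301781110488553/37592106142500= 513.45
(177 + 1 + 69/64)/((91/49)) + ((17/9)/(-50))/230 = 96.43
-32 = -32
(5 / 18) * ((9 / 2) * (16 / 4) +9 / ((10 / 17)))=37 / 4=9.25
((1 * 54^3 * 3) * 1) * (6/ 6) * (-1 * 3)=-1417176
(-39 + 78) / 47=39 / 47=0.83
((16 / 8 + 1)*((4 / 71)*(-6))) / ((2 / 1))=-36 / 71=-0.51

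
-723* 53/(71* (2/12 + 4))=-229914/1775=-129.53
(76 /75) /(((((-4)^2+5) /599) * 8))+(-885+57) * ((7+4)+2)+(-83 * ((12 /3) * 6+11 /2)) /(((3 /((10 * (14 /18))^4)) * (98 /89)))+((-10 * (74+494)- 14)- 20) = -18799832750653 /6889050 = -2728944.16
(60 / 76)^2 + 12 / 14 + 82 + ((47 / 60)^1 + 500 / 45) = 43382207 / 454860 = 95.37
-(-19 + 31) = -12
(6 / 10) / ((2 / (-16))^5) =-98304 / 5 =-19660.80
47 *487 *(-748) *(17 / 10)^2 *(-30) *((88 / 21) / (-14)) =-444306693.78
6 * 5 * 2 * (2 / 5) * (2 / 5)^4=384 / 625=0.61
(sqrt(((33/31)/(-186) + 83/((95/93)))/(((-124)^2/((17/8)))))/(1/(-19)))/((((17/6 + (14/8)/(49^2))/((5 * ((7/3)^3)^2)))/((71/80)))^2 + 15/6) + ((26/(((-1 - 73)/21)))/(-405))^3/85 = 753571/10593156864375 - 8208832947066573409 * sqrt(23958319895)/1577747576031430965081800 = -0.81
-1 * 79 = -79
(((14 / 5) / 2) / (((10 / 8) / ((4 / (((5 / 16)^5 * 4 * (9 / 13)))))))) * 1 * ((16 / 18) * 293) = 894661820416 / 6328125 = 141378.66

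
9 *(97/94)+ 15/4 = 2451/188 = 13.04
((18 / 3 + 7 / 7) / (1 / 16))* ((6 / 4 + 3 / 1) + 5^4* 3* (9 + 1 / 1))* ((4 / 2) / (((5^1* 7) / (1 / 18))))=100024 / 15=6668.27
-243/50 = -4.86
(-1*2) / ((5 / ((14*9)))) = -252 / 5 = -50.40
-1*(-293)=293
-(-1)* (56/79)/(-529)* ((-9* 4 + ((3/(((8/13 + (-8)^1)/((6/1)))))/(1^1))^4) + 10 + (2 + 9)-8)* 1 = -5642791/342351872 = -0.02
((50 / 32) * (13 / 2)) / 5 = 65 / 32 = 2.03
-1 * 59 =-59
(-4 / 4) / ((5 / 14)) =-14 / 5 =-2.80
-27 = -27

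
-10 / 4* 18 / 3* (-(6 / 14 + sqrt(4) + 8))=1095 / 7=156.43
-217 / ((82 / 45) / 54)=-263655 / 41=-6430.61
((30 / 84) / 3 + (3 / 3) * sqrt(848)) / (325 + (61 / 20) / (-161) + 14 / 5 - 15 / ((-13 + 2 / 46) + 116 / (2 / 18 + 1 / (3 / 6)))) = 422050 / 1160789529 + 4726960 * sqrt(53) / 386929843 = 0.09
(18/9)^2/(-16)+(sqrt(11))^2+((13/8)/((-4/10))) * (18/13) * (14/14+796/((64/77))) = -688879/128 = -5381.87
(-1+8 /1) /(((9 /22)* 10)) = 77 /45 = 1.71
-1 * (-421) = 421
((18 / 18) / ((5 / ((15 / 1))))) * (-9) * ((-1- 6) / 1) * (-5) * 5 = -4725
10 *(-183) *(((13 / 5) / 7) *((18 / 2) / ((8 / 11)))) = -235521 / 28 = -8411.46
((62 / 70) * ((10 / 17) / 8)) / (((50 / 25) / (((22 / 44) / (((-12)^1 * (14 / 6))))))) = -31 / 53312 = -0.00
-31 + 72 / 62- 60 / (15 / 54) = -7621 / 31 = -245.84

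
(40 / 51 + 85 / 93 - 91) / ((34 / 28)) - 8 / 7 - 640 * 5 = -205365348 / 62713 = -3274.69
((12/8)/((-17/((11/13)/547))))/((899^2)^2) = -33/157924082567495374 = -0.00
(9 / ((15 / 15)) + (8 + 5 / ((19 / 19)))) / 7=22 / 7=3.14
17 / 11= 1.55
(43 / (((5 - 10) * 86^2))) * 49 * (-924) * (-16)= -181104 / 215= -842.34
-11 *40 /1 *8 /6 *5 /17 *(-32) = 281600 /51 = 5521.57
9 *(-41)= -369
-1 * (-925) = 925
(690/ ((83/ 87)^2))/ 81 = 193430/ 20667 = 9.36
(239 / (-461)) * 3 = -717 / 461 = -1.56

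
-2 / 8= -1 / 4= -0.25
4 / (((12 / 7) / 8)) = 56 / 3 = 18.67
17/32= 0.53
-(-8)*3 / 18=4 / 3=1.33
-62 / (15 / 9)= -186 / 5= -37.20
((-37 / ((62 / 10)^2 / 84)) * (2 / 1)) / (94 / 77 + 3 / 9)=-35897400 / 344999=-104.05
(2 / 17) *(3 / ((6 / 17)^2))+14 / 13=305 / 78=3.91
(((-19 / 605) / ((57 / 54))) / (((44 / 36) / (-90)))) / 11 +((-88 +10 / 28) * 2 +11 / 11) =-17841608 / 102487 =-174.09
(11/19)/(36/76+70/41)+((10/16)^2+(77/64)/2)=273501/217472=1.26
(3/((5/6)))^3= 5832/125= 46.66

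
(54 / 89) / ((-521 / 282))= -15228 / 46369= -0.33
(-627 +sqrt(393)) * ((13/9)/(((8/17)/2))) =-46189/12 +221 * sqrt(393)/36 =-3727.38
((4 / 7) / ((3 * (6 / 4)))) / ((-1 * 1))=-8 / 63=-0.13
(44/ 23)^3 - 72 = -790840/ 12167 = -65.00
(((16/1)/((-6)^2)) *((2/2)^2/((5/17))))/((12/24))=136/45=3.02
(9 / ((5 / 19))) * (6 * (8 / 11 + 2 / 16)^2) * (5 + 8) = 7502625 / 3872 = 1937.66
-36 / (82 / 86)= -37.76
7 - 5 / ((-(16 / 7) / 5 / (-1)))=-63 / 16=-3.94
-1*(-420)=420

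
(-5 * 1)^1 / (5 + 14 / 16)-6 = -322 / 47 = -6.85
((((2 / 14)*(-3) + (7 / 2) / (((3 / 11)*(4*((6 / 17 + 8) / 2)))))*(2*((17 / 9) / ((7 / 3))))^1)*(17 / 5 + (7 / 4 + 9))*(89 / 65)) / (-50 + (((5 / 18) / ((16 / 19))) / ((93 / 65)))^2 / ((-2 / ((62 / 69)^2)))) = -21405273703062048 / 100505493864741875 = -0.21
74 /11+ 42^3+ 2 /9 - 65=7328965 /99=74029.95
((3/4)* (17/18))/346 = 17/8304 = 0.00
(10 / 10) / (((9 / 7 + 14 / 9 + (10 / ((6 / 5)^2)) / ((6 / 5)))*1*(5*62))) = 378 / 1011065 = 0.00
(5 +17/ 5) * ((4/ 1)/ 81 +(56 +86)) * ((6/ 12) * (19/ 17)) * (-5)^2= 7651490/ 459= 16669.91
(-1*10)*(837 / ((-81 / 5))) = 1550 / 3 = 516.67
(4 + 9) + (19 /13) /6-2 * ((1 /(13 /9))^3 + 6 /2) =86737 /13182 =6.58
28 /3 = 9.33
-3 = -3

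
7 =7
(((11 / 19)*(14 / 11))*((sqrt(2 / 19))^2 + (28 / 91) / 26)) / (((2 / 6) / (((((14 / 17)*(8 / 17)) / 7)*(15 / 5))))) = 0.04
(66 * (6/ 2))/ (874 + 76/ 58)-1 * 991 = -12574901/ 12692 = -990.77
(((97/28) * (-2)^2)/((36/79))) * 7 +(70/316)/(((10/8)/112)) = 661825/2844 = 232.71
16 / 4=4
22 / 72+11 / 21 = 209 / 252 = 0.83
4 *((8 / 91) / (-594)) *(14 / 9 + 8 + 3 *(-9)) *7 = 2512 / 34749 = 0.07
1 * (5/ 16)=5/ 16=0.31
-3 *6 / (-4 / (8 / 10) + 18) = -18 / 13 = -1.38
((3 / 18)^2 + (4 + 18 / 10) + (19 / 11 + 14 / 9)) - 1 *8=733 / 660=1.11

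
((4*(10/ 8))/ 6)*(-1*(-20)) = 50/ 3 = 16.67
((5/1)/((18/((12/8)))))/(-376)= -5/4512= -0.00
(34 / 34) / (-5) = -1 / 5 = -0.20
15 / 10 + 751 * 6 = 9015 / 2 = 4507.50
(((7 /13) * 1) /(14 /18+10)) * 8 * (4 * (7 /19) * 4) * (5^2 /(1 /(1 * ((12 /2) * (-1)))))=-8467200 /23959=-353.40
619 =619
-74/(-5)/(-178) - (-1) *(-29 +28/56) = -25439/890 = -28.58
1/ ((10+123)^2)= 1/ 17689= 0.00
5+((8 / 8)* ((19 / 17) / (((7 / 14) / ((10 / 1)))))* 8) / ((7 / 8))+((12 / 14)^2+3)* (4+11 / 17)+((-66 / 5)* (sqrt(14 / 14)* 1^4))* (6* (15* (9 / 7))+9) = -5912232 / 4165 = -1419.50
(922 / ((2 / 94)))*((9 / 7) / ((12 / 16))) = 520008 / 7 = 74286.86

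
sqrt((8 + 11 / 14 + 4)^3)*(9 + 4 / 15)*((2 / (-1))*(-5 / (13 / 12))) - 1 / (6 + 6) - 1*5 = -61 / 12 + 49762*sqrt(2506) / 637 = 3905.57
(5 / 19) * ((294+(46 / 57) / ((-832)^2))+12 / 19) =29063024755 / 374839296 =77.53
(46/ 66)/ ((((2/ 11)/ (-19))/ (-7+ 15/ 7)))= 7429/ 21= 353.76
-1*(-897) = 897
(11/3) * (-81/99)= -3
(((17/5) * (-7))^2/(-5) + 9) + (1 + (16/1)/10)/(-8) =-104613/1000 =-104.61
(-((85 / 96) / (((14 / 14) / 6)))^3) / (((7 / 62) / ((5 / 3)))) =-95189375 / 43008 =-2213.29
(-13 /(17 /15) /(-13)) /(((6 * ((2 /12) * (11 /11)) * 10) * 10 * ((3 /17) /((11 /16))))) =11 /320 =0.03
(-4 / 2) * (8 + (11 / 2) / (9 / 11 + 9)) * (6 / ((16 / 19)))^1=-35131 / 288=-121.98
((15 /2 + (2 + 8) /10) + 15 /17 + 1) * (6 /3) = 353 /17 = 20.76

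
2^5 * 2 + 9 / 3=67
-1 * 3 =-3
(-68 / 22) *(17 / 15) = -578 / 165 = -3.50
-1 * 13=-13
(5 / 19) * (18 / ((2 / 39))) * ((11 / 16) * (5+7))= 57915 / 76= 762.04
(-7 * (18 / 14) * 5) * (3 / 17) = -135 / 17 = -7.94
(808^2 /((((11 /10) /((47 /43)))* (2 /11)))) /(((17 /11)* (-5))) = -337530688 /731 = -461738.29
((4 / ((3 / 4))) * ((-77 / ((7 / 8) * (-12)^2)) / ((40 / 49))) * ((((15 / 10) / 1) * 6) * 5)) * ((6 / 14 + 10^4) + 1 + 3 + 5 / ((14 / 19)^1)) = -3597363 / 2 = -1798681.50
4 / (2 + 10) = 1 / 3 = 0.33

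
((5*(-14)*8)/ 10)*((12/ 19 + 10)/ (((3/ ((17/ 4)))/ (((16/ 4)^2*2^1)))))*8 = -12307456/ 57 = -215920.28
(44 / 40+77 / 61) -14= -7099 / 610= -11.64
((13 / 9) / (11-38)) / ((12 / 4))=-13 / 729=-0.02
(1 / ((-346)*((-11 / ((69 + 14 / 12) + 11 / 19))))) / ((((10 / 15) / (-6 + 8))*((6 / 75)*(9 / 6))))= 201625 / 433884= 0.46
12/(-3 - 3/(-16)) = -64/15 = -4.27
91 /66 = 1.38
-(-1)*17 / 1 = 17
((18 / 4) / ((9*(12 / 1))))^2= 1 / 576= 0.00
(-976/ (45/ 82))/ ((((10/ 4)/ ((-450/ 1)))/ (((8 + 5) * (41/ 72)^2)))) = 109308706/ 81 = 1349490.20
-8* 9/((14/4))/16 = -9/7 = -1.29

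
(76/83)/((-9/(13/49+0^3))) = -988/36603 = -0.03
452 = 452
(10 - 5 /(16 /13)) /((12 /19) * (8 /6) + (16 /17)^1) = 30685 /9216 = 3.33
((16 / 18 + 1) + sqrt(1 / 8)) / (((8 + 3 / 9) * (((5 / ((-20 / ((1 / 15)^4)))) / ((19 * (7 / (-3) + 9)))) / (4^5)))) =-5953536000 - 787968000 * sqrt(2) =-7067891032.32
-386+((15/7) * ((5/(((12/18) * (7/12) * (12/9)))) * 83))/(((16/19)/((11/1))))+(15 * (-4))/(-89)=22017.53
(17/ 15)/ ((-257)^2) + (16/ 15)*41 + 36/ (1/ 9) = 364326301/ 990735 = 367.73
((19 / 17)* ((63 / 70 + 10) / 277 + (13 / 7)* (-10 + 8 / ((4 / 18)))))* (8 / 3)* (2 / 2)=1396348 / 9695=144.03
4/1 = 4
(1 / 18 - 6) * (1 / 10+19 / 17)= -2461 / 340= -7.24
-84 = -84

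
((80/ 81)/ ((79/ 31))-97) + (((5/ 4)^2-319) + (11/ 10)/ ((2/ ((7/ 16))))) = -847349057/ 2047680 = -413.81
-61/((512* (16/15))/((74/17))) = -33855/69632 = -0.49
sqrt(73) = 8.54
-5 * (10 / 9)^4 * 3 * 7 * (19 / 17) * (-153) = 6650000 / 243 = 27366.26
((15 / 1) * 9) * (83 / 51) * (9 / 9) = 3735 / 17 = 219.71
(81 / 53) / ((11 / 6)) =486 / 583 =0.83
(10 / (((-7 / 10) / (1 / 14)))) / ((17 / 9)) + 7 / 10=1331 / 8330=0.16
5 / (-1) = -5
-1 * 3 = -3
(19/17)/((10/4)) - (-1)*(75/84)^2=82917/66640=1.24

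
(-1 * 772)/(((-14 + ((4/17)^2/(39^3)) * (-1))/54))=357332673204/120002345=2977.71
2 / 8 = 1 / 4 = 0.25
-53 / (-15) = 53 / 15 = 3.53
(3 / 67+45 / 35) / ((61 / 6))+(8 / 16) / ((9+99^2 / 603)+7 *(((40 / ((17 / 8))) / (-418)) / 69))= 3575420435823 / 23730055699672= 0.15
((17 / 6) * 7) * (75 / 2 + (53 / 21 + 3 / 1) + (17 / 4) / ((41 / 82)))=9197 / 9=1021.89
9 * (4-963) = -8631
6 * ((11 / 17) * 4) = 264 / 17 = 15.53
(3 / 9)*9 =3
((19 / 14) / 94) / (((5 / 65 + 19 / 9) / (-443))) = -984789 / 336896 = -2.92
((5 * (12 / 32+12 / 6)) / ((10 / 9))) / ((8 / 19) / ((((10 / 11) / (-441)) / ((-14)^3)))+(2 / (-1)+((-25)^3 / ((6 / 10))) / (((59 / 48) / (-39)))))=958455 / 124362700384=0.00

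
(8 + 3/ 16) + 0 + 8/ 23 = 3141/ 368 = 8.54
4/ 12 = 1/ 3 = 0.33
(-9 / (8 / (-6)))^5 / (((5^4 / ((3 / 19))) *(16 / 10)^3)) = 43046721 / 49807360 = 0.86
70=70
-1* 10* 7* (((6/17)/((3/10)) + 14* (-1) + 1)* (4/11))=56280/187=300.96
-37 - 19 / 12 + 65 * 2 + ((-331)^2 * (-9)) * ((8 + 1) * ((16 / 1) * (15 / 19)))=-25558369237 / 228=-112098110.69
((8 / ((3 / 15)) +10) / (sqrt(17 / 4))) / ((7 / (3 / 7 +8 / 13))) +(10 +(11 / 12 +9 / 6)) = 16.03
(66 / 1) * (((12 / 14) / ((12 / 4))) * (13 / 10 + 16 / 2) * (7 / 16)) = 3069 / 40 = 76.72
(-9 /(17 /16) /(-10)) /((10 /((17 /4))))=0.36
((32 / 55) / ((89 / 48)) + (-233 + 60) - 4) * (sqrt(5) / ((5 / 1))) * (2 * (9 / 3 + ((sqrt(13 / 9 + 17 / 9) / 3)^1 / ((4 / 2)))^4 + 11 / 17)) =-52243592581 * sqrt(5) / 202212450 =-577.71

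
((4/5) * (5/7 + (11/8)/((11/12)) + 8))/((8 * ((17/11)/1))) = 1573/2380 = 0.66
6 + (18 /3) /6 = 7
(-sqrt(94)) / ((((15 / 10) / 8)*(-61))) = 16*sqrt(94) / 183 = 0.85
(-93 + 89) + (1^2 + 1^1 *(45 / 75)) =-12 / 5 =-2.40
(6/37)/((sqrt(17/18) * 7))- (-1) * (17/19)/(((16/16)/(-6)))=-102/19 + 18 * sqrt(34)/4403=-5.34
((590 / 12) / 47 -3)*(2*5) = -2755 / 141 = -19.54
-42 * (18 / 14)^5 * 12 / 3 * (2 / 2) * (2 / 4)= -708588 / 2401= -295.12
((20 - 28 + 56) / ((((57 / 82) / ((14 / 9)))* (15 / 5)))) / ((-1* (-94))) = 9184 / 24111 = 0.38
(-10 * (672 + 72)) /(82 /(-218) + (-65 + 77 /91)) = 10542480 /91439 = 115.30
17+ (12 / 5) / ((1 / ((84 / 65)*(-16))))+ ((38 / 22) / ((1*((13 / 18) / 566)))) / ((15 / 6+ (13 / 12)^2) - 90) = -2146724023 / 44440825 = -48.31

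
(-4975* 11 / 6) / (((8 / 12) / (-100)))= 1368125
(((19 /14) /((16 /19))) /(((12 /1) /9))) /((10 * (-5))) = -1083 /44800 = -0.02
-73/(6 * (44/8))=-73/33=-2.21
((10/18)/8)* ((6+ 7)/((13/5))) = 25/72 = 0.35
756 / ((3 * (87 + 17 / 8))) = 2.83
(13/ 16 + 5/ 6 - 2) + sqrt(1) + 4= 223/ 48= 4.65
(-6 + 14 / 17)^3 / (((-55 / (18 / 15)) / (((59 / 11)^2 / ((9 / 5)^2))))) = 3564544 / 132651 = 26.87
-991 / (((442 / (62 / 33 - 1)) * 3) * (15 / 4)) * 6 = -114956 / 109395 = -1.05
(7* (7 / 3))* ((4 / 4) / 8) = 49 / 24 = 2.04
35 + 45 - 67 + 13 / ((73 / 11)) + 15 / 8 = 9831 / 584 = 16.83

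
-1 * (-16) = 16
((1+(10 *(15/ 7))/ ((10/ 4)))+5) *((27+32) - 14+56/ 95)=441762/ 665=664.30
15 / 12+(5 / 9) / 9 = 425 / 324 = 1.31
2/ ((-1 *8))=-1/ 4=-0.25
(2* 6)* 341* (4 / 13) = 16368 / 13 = 1259.08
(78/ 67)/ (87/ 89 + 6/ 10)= 0.74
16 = 16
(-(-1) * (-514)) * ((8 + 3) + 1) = -6168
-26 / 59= -0.44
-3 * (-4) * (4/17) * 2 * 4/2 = 192/17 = 11.29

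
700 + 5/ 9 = 6305/ 9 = 700.56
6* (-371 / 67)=-2226 / 67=-33.22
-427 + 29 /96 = -40963 /96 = -426.70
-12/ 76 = -3/ 19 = -0.16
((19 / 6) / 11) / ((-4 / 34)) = -323 / 132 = -2.45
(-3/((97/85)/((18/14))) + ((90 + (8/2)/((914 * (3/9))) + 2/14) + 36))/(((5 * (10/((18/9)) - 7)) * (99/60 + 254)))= -10885076/226654177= -0.05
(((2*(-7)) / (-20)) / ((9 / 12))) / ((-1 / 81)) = -378 / 5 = -75.60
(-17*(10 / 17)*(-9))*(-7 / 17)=-630 / 17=-37.06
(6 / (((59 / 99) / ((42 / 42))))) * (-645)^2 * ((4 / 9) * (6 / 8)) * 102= 8402040900 / 59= 142407472.88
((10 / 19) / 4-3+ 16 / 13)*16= -6472 / 247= -26.20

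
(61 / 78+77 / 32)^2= 15832441 / 1557504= 10.17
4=4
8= 8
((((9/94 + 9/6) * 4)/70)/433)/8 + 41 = 23362963/569828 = 41.00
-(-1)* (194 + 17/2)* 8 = 1620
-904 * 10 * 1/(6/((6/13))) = -695.38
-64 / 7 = -9.14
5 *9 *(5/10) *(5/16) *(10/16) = 1125/256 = 4.39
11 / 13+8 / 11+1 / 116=26243 / 16588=1.58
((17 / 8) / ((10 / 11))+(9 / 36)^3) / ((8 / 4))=753 / 640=1.18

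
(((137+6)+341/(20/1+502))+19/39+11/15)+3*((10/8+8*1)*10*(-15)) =-68159029/16965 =-4017.63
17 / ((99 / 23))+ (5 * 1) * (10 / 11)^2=8801 / 1089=8.08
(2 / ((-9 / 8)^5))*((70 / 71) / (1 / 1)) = -4587520 / 4192479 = -1.09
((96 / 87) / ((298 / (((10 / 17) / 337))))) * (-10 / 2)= -800 / 24755009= -0.00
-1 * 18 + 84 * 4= 318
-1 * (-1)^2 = -1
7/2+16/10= 51/10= 5.10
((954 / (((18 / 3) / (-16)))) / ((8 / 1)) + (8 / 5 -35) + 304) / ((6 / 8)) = -316 / 5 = -63.20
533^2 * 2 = 568178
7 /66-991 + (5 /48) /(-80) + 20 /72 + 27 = -24421921 /25344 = -963.62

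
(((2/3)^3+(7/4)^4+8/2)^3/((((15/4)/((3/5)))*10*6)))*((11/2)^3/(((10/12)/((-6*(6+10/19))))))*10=-34845944466723334087/65357217792000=-533161.38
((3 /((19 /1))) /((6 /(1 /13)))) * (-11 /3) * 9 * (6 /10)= -99 /2470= -0.04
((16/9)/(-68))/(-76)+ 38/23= 110489/66861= 1.65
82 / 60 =41 / 30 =1.37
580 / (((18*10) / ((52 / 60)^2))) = 4901 / 2025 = 2.42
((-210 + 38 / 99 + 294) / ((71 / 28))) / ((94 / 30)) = 1169560 / 110121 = 10.62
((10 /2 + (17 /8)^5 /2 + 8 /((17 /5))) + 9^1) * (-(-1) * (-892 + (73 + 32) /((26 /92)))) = -19787.03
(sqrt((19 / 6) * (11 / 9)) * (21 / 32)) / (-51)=-7 * sqrt(1254) / 9792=-0.03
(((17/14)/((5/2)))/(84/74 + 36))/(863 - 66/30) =629/41395872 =0.00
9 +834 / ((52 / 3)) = 1485 / 26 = 57.12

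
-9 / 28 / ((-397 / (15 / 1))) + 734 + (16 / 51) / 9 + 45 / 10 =3768247015 / 5102244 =738.55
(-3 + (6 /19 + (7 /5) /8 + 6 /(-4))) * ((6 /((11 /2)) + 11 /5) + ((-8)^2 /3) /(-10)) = -52907 /11400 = -4.64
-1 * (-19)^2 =-361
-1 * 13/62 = -13/62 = -0.21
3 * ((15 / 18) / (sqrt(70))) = sqrt(70) / 28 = 0.30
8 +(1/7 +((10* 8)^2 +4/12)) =134578/21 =6408.48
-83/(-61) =1.36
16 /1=16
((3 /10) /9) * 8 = 4 /15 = 0.27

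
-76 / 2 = -38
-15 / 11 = -1.36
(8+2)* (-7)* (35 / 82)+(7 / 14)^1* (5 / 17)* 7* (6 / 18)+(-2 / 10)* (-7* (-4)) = -734671 / 20910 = -35.13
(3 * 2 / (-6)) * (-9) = 9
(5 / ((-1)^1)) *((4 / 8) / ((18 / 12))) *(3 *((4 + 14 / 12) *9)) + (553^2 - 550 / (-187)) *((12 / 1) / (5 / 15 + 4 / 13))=4865881983 / 850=5724567.04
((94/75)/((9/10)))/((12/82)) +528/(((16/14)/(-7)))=-1305916/405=-3224.48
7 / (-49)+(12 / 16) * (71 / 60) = 417 / 560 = 0.74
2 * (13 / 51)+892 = 45518 / 51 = 892.51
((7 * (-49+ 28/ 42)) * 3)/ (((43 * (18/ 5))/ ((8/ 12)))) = -5075/ 1161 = -4.37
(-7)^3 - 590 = -933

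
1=1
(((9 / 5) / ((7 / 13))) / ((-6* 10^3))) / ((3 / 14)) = -13 / 5000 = -0.00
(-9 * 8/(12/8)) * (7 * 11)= -3696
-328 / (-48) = 41 / 6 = 6.83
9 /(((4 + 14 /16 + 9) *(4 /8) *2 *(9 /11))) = 88 /111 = 0.79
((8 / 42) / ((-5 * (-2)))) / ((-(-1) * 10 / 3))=1 / 175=0.01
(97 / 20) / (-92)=-97 / 1840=-0.05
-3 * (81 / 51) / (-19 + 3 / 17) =81 / 320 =0.25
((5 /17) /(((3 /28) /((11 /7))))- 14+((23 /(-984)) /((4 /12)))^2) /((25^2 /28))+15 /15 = 485473381 /857310000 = 0.57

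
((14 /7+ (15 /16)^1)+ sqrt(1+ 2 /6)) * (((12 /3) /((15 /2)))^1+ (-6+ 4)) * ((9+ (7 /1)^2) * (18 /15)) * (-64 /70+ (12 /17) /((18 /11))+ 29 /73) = 56965744 * sqrt(3) /9772875+ 167336873 /6515250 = 35.78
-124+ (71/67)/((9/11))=-122.70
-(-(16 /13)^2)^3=16777216 /4826809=3.48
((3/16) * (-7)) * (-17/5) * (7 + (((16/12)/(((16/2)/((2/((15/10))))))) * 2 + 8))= 16541/240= 68.92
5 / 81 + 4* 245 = 79385 / 81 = 980.06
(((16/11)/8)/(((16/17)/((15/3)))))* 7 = 595/88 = 6.76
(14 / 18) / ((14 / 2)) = 1 / 9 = 0.11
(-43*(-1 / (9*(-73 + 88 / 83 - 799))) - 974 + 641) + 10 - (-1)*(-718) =-677269841 / 650592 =-1041.01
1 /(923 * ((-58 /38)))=-19 /26767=-0.00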